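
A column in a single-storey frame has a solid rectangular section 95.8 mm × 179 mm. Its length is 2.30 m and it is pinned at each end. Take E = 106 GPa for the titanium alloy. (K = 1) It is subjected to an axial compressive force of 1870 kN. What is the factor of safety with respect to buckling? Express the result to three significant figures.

n ≈ 1.39

Buckling occurs about the weak axis: I_min = h·b³/12 with b = 95.8 mm (the shorter side).
I_min = 179×95.8³/12 = 1.312×10^7 mm⁴
I = 1.312×10^7 mm⁴ = 1.312×10^-5 m⁴
Effective length L_e = K·L = 1 × 2.30 = 2.300 m
P_cr = π²EI / L_e² = π² × 106×10⁹ × 1.312×10^-5 / 2.300² = 2.594×10^6 N
Factor of safety n = P_cr / P = 2593.7 / 1870 = 1.39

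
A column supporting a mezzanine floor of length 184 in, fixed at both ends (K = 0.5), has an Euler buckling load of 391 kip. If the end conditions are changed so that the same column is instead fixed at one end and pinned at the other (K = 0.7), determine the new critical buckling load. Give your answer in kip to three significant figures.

P_cr ≈ 199 kip

P_cr ∝ 1/K², so P_cr,new = P_cr,old × (K_old/K_new)² = 391 × (0.5/0.7)²
= 391 × 0.5102 = 199 kip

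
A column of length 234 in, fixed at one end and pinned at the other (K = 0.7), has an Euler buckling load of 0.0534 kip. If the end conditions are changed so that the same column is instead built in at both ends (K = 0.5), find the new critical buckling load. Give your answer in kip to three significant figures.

P_cr ≈ 0.105 kip

P_cr ∝ 1/K², so P_cr,new = P_cr,old × (K_old/K_new)² = 0.0534 × (0.7/0.5)²
= 0.0534 × 1.960 = 0.105 kip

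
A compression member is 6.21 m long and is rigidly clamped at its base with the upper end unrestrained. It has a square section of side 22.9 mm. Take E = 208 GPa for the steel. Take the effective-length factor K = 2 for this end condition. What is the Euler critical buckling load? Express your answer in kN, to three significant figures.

P_cr ≈ 0.305 kN

I = a⁴/12 = 22.9⁴/12 = 2.292×10^4 mm⁴
I = 2.292×10^4 mm⁴ = 2.292×10^-8 m⁴
Effective length L_e = K·L = 2 × 6.21 = 12.42 m
P_cr = π²EI / L_e² = π² × 208×10⁹ × 2.292×10^-8 / 12.42² = 305.0 N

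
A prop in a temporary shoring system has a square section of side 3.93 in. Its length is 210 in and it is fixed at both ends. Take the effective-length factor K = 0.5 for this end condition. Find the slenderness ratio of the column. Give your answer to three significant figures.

λ ≈ 92.6

I = a⁴/12 = 3.93⁴/12 = 19.88 in⁴
A = 15.44 in²;  r_min = √(I/A) = √(19.88/15.44) = 1.134 in
L_e = K·L = 0.5 × 210 = 105.0 in
λ = L_e / r_min = 105.00 / 1.134 = 92.6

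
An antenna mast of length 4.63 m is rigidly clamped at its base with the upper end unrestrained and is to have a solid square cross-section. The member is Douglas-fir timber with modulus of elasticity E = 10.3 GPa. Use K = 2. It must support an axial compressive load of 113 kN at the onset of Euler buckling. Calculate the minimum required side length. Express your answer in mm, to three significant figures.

a ≈ 184 mm

L_e = K·L = 2 × 4.63 = 9.260 m
Required I = P_cr·L_e²/(π²E) = 1.130×10^5 × 9.260² / (π² × 1.03×10^10) = 9.532×10^-5 m⁴
I_req = 9.532×10^7 mm⁴
Solid square: I = a⁴/12  ⇒  a = (12I)^(1/4) = (12×9.532×10^7)^(1/4) = 184 mm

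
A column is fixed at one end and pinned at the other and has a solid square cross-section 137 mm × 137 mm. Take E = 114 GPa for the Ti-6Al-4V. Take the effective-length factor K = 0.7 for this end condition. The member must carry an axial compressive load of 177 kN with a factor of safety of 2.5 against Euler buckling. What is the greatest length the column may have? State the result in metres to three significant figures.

I = a⁴/12 = 137⁴/12 = 2.936×10^7 mm⁴
I = 2.936×10^-5 m⁴
Required critical load P_cr = n·P = 2.5 × 177 = 442.5 kN = 4.425×10^5 N
From P_cr = π²EI/(K·L)²:  L = (1/K)·√(π²EI/P_cr) = (1/0.7)·√(π²×1.14×10^11×2.936×10^-5/4.425×10^5)
L = 12.3 m

L_max ≈ 12.3 m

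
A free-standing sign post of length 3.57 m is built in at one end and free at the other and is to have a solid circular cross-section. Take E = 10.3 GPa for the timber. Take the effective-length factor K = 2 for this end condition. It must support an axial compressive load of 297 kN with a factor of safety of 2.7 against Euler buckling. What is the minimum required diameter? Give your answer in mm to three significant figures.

Required P_cr = n·P = 2.7 × 297 = 801.9 kN
L_e = K·L = 2 × 3.57 = 7.140 m
Required I = P_cr·L_e²/(π²E) = 8.019×10^5 × 7.140² / (π² × 1.03×10^10) = 4.021×10^-4 m⁴
I_req = 4.021×10^8 mm⁴
Solid circle: I = πd⁴/64  ⇒  d = (64I/π)^(1/4) = (64×4.021×10^8/π)^(1/4) = 301 mm

d ≈ 301 mm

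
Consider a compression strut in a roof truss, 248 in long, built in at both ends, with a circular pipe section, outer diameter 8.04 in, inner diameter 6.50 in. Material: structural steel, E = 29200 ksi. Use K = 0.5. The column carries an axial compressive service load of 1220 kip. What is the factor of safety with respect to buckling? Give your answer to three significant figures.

d_o = 8.04 in, d_i = 6.50 in
I = π(d_o⁴ − d_i⁴)/64 = π(8.04⁴ − 6.500⁴)/64 = 117.5 in⁴
Effective length L_e = K·L = 0.5 × 248 = 124.0 in
P_cr = π²EI / L_e² = π² × 29200×10³ × 117.5 / 124.0² = 2.202×10^6 lb
Factor of safety n = P_cr / P = 2202.1 / 1220 = 1.81

n ≈ 1.81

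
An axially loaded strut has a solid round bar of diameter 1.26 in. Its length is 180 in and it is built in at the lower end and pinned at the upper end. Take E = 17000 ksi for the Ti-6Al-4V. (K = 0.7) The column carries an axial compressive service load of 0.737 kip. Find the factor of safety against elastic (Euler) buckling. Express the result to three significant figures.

I = πd⁴/64 = π×1.26⁴/64 = 0.1237 in⁴
Effective length L_e = K·L = 0.7 × 180 = 126.0 in
P_cr = π²EI / L_e² = π² × 17000×10³ × 0.1237 / 126.0² = 1.308×10^3 lb
Factor of safety n = P_cr / P = 1.3076 / 0.737 = 1.77

n ≈ 1.77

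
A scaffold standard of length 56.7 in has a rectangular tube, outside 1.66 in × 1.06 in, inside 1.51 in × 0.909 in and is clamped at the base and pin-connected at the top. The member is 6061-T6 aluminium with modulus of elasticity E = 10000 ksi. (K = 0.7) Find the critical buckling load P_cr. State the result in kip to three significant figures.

P_cr ≈ 4.40 kip

Weak-axis I_min = (h_o·b_o³ − h_i·b_i³)/12 with b_o = 1.06, b_i = 0.9090 in (shorter outer/inner sides).
I_min = (1.66×1.06³ − 1.510×0.9090³)/12 = 7.025×10^-2 in⁴
Effective length L_e = K·L = 0.7 × 56.7 = 39.69 in
P_cr = π²EI / L_e² = π² × 10000×10³ × 7.025×10^-2 / 39.69² = 4.401×10^3 lb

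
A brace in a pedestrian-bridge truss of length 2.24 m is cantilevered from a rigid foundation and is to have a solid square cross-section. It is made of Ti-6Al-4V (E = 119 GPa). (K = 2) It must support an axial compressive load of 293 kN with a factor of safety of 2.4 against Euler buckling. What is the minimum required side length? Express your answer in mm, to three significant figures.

Required P_cr = n·P = 2.4 × 293 = 703.2 kN
L_e = K·L = 2 × 2.24 = 4.480 m
Required I = P_cr·L_e²/(π²E) = 7.032×10^5 × 4.480² / (π² × 1.19×10^11) = 1.202×10^-5 m⁴
I_req = 1.202×10^7 mm⁴
Solid square: I = a⁴/12  ⇒  a = (12I)^(1/4) = (12×1.202×10^7)^(1/4) = 110 mm

a ≈ 110 mm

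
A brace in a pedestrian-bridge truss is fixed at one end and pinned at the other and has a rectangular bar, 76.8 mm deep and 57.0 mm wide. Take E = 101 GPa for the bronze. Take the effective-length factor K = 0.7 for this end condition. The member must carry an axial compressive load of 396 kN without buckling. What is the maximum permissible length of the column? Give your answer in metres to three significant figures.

L_max ≈ 2.47 m

Buckling occurs about the weak axis: I_min = h·b³/12 with b = 57.0 mm (the shorter side).
I_min = 76.8×57.0³/12 = 1.185×10^6 mm⁴
I = 1.185×10^-6 m⁴
At the buckling limit P_cr = P = 3.960×10^5 N
From P_cr = π²EI/(K·L)²:  L = (1/K)·√(π²EI/P_cr) = (1/0.7)·√(π²×1.01×10^11×1.185×10^-6/3.960×10^5)
L = 2.47 m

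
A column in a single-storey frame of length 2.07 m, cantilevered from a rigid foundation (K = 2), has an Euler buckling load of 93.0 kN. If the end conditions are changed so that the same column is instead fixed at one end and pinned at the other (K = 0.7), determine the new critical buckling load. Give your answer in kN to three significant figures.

P_cr ≈ 759 kN

P_cr ∝ 1/K², so P_cr,new = P_cr,old × (K_old/K_new)² = 93.0 × (2/0.7)²
= 93.0 × 8.163 = 759 kN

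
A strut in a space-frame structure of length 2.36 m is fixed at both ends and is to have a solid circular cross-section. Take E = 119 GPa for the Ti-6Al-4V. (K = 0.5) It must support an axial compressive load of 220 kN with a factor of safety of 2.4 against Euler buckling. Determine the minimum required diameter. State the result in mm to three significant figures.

d ≈ 59.8 mm

Required P_cr = n·P = 2.4 × 220 = 528.0 kN
L_e = K·L = 0.5 × 2.36 = 1.180 m
Required I = P_cr·L_e²/(π²E) = 5.280×10^5 × 1.180² / (π² × 1.19×10^11) = 6.260×10^-7 m⁴
I_req = 6.260×10^5 mm⁴
Solid circle: I = πd⁴/64  ⇒  d = (64I/π)^(1/4) = (64×6.260×10^5/π)^(1/4) = 59.8 mm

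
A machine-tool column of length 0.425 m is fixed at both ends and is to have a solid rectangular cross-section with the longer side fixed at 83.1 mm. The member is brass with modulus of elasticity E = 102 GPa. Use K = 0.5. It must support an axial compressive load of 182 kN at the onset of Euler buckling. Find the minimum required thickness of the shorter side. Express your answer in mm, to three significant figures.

L_e = K·L = 0.5 × 0.425 = 0.2125 m
Required I = P_cr·L_e²/(π²E) = 1.820×10^5 × 0.2125² / (π² × 1.02×10^11) = 8.164×10^-9 m⁴
I_req = 8.164×10^3 mm⁴
Rectangle, weak axis: I_min = h·b³/12 with h = 83.1 mm fixed  ⇒  b = (12I/h)^(1/3) = 10.6 mm

b ≈ 10.6 mm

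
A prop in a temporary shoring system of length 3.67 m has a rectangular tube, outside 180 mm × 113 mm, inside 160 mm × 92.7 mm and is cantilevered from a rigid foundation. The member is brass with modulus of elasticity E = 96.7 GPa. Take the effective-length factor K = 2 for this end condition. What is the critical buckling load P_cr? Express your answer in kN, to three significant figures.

P_cr ≈ 195 kN

Weak-axis I_min = (h_o·b_o³ − h_i·b_i³)/12 with b_o = 113, b_i = 92.70 mm (shorter outer/inner sides).
I_min = (180×113³ − 160.0×92.70³)/12 = 1.102×10^7 mm⁴
I = 1.102×10^7 mm⁴ = 1.102×10^-5 m⁴
Effective length L_e = K·L = 2 × 3.67 = 7.340 m
P_cr = π²EI / L_e² = π² × 96.7×10⁹ × 1.102×10^-5 / 7.340² = 1.953×10^5 N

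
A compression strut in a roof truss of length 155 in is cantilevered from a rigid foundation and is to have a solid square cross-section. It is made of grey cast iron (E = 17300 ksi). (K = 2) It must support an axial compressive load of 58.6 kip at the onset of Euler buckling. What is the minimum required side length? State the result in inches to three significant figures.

L_e = K·L = 2 × 155 = 310.0 in
Required I = P_cr·L_e²/(π²E) = 5.860×10^4 × 310.0² / (π² × 1.73×10^7) = 32.98 in⁴
Solid square: I = a⁴/12  ⇒  a = (12I)^(1/4) = (12×32.98)^(1/4) = 4.46 in

a ≈ 4.46 in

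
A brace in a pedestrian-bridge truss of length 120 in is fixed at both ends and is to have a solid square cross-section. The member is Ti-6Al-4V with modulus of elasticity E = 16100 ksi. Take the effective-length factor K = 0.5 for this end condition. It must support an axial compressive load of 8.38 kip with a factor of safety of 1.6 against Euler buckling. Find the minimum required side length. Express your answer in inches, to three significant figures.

Required P_cr = n·P = 1.6 × 8.38 = 13.41 kip
L_e = K·L = 0.5 × 120 = 60.00 in
Required I = P_cr·L_e²/(π²E) = 1.341×10^4 × 60.00² / (π² × 1.61×10^7) = 0.3038 in⁴
Solid square: I = a⁴/12  ⇒  a = (12I)^(1/4) = (12×0.3038)^(1/4) = 1.38 in

a ≈ 1.38 in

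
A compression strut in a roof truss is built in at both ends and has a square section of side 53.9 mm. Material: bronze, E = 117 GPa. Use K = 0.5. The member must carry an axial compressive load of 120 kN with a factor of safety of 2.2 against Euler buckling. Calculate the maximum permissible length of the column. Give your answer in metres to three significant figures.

L_max ≈ 3.51 m

I = a⁴/12 = 53.9⁴/12 = 7.034×10^5 mm⁴
I = 7.034×10^-7 m⁴
Required critical load P_cr = n·P = 2.2 × 120 = 264.0 kN = 2.640×10^5 N
From P_cr = π²EI/(K·L)²:  L = (1/K)·√(π²EI/P_cr) = (1/0.5)·√(π²×1.17×10^11×7.034×10^-7/2.640×10^5)
L = 3.51 m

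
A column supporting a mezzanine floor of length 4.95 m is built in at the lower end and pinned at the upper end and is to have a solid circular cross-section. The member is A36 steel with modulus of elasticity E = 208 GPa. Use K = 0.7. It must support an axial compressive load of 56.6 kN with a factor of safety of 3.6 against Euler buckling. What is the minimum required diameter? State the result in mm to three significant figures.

d ≈ 70.2 mm

Required P_cr = n·P = 3.6 × 56.6 = 203.8 kN
L_e = K·L = 0.7 × 4.95 = 3.465 m
Required I = P_cr·L_e²/(π²E) = 2.038×10^5 × 3.465² / (π² × 2.08×10^11) = 1.192×10^-6 m⁴
I_req = 1.192×10^6 mm⁴
Solid circle: I = πd⁴/64  ⇒  d = (64I/π)^(1/4) = (64×1.192×10^6/π)^(1/4) = 70.2 mm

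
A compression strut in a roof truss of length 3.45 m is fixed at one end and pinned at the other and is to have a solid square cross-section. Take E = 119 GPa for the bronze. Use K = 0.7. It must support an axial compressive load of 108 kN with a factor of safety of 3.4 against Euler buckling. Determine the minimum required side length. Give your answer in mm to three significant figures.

a ≈ 68.4 mm

Required P_cr = n·P = 3.4 × 108 = 367.2 kN
L_e = K·L = 0.7 × 3.45 = 2.415 m
Required I = P_cr·L_e²/(π²E) = 3.672×10^5 × 2.415² / (π² × 1.19×10^11) = 1.823×10^-6 m⁴
I_req = 1.823×10^6 mm⁴
Solid square: I = a⁴/12  ⇒  a = (12I)^(1/4) = (12×1.823×10^6)^(1/4) = 68.4 mm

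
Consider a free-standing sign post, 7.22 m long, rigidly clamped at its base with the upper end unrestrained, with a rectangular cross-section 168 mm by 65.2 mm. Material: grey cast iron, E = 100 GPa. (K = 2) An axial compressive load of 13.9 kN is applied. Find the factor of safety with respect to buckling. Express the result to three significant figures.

n ≈ 1.32

Buckling occurs about the weak axis: I_min = h·b³/12 with b = 65.2 mm (the shorter side).
I_min = 168×65.2³/12 = 3.880×10^6 mm⁴
I = 3.880×10^6 mm⁴ = 3.880×10^-6 m⁴
Effective length L_e = K·L = 2 × 7.22 = 14.44 m
P_cr = π²EI / L_e² = π² × 100×10⁹ × 3.880×10^-6 / 14.44² = 1.837×10^4 N
Factor of safety n = P_cr / P = 18.367 / 13.9 = 1.32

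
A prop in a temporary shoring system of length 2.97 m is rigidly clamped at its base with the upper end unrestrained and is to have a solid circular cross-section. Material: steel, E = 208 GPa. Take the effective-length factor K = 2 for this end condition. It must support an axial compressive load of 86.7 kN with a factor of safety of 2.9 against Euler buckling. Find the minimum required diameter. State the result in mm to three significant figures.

Required P_cr = n·P = 2.9 × 86.7 = 251.4 kN
L_e = K·L = 2 × 2.97 = 5.940 m
Required I = P_cr·L_e²/(π²E) = 2.514×10^5 × 5.940² / (π² × 2.08×10^11) = 4.321×10^-6 m⁴
I_req = 4.321×10^6 mm⁴
Solid circle: I = πd⁴/64  ⇒  d = (64I/π)^(1/4) = (64×4.321×10^6/π)^(1/4) = 96.9 mm

d ≈ 96.9 mm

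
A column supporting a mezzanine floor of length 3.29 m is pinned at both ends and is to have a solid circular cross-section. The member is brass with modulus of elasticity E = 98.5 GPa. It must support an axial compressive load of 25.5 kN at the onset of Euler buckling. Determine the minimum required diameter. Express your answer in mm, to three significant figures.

L_e = K·L = 1 × 3.29 = 3.290 m
Required I = P_cr·L_e²/(π²E) = 2.550×10^4 × 3.290² / (π² × 9.85×10^10) = 2.839×10^-7 m⁴
I_req = 2.839×10^5 mm⁴
Solid circle: I = πd⁴/64  ⇒  d = (64I/π)^(1/4) = (64×2.839×10^5/π)^(1/4) = 49.0 mm

d ≈ 49.0 mm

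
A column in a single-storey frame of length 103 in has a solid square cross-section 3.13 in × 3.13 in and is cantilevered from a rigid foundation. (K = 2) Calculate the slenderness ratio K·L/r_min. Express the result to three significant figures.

λ ≈ 228

For a square r = a/√12 = 3.13/√12 = 0.9036 in
L_e = K·L = 2 × 103 = 206.0 in
λ = L_e / r_min = 206.00 / 0.9036 = 228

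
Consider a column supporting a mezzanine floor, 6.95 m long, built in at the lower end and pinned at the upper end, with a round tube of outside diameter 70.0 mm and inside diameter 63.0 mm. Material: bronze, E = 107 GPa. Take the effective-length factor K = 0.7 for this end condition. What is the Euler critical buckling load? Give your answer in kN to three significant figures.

d_o = 70.0 mm, d_i = 63.0 mm
I = π(d_o⁴ − d_i⁴)/64 = π(70.0⁴ − 63.00⁴)/64 = 4.053×10^5 mm⁴
I = 4.053×10^5 mm⁴ = 4.053×10^-7 m⁴
Effective length L_e = K·L = 0.7 × 6.95 = 4.865 m
P_cr = π²EI / L_e² = π² × 107×10⁹ × 4.053×10^-7 / 4.865² = 1.808×10^4 N

P_cr ≈ 18.1 kN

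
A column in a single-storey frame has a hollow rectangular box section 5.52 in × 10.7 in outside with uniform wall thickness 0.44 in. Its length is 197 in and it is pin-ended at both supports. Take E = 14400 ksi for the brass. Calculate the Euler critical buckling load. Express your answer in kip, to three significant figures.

P_cr ≈ 250 kip

Inner dimensions: h_i = 10.7 − 2×0.44 = 9.820 in, b_i = 5.52 − 2×0.44 = 4.640 in
Weak-axis I_min = (h_o·b_o³ − h_i·b_i³)/12 with b_o = 5.52, b_i = 4.640 in (shorter outer/inner sides).
I_min = (10.7×5.52³ − 9.820×4.640³)/12 = 68.23 in⁴
Effective length L_e = K·L = 1 × 197 = 197.0 in
P_cr = π²EI / L_e² = π² × 14400×10³ × 68.23 / 197.0² = 2.499×10^5 lb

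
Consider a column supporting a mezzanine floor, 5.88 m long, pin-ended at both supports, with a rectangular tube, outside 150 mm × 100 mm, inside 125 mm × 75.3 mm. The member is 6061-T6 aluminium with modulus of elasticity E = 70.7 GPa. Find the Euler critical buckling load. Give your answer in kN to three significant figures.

P_cr ≈ 163 kN

Weak-axis I_min = (h_o·b_o³ − h_i·b_i³)/12 with b_o = 100, b_i = 75.30 mm (shorter outer/inner sides).
I_min = (150×100³ − 125.0×75.30³)/12 = 8.053×10^6 mm⁴
I = 8.053×10^6 mm⁴ = 8.053×10^-6 m⁴
Effective length L_e = K·L = 1 × 5.88 = 5.880 m
P_cr = π²EI / L_e² = π² × 70.7×10⁹ × 8.053×10^-6 / 5.880² = 1.625×10^5 N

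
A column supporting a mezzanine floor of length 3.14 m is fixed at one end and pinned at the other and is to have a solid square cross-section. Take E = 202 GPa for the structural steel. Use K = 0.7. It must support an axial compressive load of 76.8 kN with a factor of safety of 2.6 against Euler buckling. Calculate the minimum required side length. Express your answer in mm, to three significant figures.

a ≈ 49.1 mm

Required P_cr = n·P = 2.6 × 76.8 = 199.7 kN
L_e = K·L = 0.7 × 3.14 = 2.198 m
Required I = P_cr·L_e²/(π²E) = 1.997×10^5 × 2.198² / (π² × 2.02×10^11) = 4.839×10^-7 m⁴
I_req = 4.839×10^5 mm⁴
Solid square: I = a⁴/12  ⇒  a = (12I)^(1/4) = (12×4.839×10^5)^(1/4) = 49.1 mm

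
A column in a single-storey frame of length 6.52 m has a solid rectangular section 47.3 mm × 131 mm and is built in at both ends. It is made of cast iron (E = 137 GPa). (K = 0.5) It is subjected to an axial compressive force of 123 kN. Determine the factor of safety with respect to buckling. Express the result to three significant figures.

n ≈ 1.19

Buckling occurs about the weak axis: I_min = h·b³/12 with b = 47.3 mm (the shorter side).
I_min = 131×47.3³/12 = 1.155×10^6 mm⁴
I = 1.155×10^6 mm⁴ = 1.155×10^-6 m⁴
Effective length L_e = K·L = 0.5 × 6.52 = 3.260 m
P_cr = π²EI / L_e² = π² × 137×10⁹ × 1.155×10^-6 / 3.260² = 1.470×10^5 N
Factor of safety n = P_cr / P = 146.98 / 123 = 1.19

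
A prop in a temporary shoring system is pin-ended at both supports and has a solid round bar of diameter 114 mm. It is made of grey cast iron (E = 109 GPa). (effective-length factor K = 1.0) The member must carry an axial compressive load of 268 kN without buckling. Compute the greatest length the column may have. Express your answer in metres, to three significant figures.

L_max ≈ 5.77 m

I = πd⁴/64 = π×114⁴/64 = 8.291×10^6 mm⁴
I = 8.291×10^-6 m⁴
At the buckling limit P_cr = P = 2.680×10^5 N
From P_cr = π²EI/(K·L)²:  L = (1/K)·√(π²EI/P_cr) = (1/1)·√(π²×1.09×10^11×8.291×10^-6/2.680×10^5)
L = 5.77 m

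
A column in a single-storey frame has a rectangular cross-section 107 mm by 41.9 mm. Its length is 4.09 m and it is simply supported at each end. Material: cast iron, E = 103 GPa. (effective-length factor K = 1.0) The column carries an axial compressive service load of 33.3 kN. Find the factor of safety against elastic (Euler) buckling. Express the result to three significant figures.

n ≈ 1.20

Buckling occurs about the weak axis: I_min = h·b³/12 with b = 41.9 mm (the shorter side).
I_min = 107×41.9³/12 = 6.559×10^5 mm⁴
I = 6.559×10^5 mm⁴ = 6.559×10^-7 m⁴
Effective length L_e = K·L = 1 × 4.09 = 4.090 m
P_cr = π²EI / L_e² = π² × 103×10⁹ × 6.559×10^-7 / 4.090² = 3.986×10^4 N
Factor of safety n = P_cr / P = 39.860 / 33.3 = 1.20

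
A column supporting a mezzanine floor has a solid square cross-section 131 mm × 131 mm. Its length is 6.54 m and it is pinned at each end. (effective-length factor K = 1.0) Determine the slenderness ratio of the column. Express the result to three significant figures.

I = a⁴/12 = 131⁴/12 = 2.454×10^7 mm⁴
A = 1.716×10^4 mm²;  r_min = √(I/A) = √(2.454×10^7/1.716×10^4) = 37.82 mm
L_e = K·L = 1 × 6.54 m = 6.540 m = 6540.0 mm
λ = L_e / r_min = 6540.0 / 37.82 = 173

λ ≈ 173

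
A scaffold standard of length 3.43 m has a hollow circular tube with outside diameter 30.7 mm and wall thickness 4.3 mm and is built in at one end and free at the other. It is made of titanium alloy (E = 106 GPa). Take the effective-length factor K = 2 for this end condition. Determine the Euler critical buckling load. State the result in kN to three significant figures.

Inner diameter d_i = 30.7 − 2×4.3 = 22.10 mm
I = π(d_o⁴ − d_i⁴)/64 = π(30.7⁴ − 22.10⁴)/64 = 3.189×10^4 mm⁴
I = 3.189×10^4 mm⁴ = 3.189×10^-8 m⁴
Effective length L_e = K·L = 2 × 3.43 = 6.860 m
P_cr = π²EI / L_e² = π² × 106×10⁹ × 3.189×10^-8 / 6.860² = 709.0 N

P_cr ≈ 0.709 kN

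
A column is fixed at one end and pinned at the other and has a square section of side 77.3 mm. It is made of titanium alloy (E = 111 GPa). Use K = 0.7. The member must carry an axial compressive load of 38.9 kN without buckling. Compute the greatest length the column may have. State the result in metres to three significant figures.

L_max ≈ 13.1 m

I = a⁴/12 = 77.3⁴/12 = 2.975×10^6 mm⁴
I = 2.975×10^-6 m⁴
At the buckling limit P_cr = P = 3.890×10^4 N
From P_cr = π²EI/(K·L)²:  L = (1/K)·√(π²EI/P_cr) = (1/0.7)·√(π²×1.11×10^11×2.975×10^-6/3.890×10^4)
L = 13.1 m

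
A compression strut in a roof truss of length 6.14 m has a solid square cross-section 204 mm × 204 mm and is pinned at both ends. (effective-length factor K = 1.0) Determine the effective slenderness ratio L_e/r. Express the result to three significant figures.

λ ≈ 104

For a square r = a/√12 = 204/√12 = 58.89 mm
L_e = K·L = 1 × 6.14 m = 6.140 m = 6140.0 mm
λ = L_e / r_min = 6140.0 / 58.89 = 104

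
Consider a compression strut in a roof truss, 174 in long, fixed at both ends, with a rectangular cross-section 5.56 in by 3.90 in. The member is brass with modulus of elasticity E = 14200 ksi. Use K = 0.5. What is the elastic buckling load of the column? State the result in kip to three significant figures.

Buckling occurs about the weak axis: I_min = h·b³/12 with b = 3.90 in (the shorter side).
I_min = 5.56×3.90³/12 = 27.48 in⁴
Effective length L_e = K·L = 0.5 × 174 = 87.00 in
P_cr = π²EI / L_e² = π² × 14200×10³ × 27.48 / 87.00² = 5.089×10^5 lb

P_cr ≈ 509 kip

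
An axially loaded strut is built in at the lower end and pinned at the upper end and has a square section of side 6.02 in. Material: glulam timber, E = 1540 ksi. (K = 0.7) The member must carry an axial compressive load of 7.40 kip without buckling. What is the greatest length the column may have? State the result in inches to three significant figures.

I = a⁴/12 = 6.02⁴/12 = 109.4 in⁴
At the buckling limit P_cr = P = 7.400×10^3 lb
From P_cr = π²EI/(K·L)²:  L = (1/K)·√(π²EI/P_cr) = (1/0.7)·√(π²×1.54×10^6×109.4/7.400×10^3)
L = 677 in

L_max ≈ 677 in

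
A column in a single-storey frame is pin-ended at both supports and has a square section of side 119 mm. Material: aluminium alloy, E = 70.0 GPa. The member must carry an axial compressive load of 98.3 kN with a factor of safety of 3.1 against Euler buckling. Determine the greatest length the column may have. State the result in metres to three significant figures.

L_max ≈ 6.16 m

I = a⁴/12 = 119⁴/12 = 1.671×10^7 mm⁴
I = 1.671×10^-5 m⁴
Required critical load P_cr = n·P = 3.1 × 98.3 = 304.7 kN = 3.047×10^5 N
From P_cr = π²EI/(K·L)²:  L = (1/K)·√(π²EI/P_cr) = (1/1)·√(π²×7.00×10^10×1.671×10^-5/3.047×10^5)
L = 6.16 m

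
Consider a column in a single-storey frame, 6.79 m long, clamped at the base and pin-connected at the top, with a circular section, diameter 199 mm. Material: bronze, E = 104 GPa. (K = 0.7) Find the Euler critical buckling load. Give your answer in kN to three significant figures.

I = πd⁴/64 = π×199⁴/64 = 7.698×10^7 mm⁴
I = 7.698×10^7 mm⁴ = 7.698×10^-5 m⁴
Effective length L_e = K·L = 0.7 × 6.79 = 4.753 m
P_cr = π²EI / L_e² = π² × 104×10⁹ × 7.698×10^-5 / 4.753² = 3.498×10^6 N

P_cr ≈ 3500 kN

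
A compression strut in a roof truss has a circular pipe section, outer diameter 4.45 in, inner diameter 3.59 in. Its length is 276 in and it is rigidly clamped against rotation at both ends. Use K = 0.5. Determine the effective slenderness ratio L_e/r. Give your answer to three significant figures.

d_o = 4.45 in, d_i = 3.59 in
I = π(d_o⁴ − d_i⁴)/64 = π(4.45⁴ − 3.590⁴)/64 = 11.10 in⁴
A = 5.431 in²;  r_min = √(I/A) = √(11.10/5.431) = 1.429 in
L_e = K·L = 0.5 × 276 = 138.0 in
λ = L_e / r_min = 138.00 / 1.429 = 96.5

λ ≈ 96.5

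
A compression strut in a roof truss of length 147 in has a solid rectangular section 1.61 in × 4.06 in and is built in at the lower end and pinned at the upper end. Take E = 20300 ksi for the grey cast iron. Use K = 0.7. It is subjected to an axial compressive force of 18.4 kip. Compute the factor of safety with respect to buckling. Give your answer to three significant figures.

Buckling occurs about the weak axis: I_min = h·b³/12 with b = 1.61 in (the shorter side).
I_min = 4.06×1.61³/12 = 1.412 in⁴
Effective length L_e = K·L = 0.7 × 147 = 102.9 in
P_cr = π²EI / L_e² = π² × 20300×10³ × 1.412 / 102.9² = 2.672×10^4 lb
Factor of safety n = P_cr / P = 26.717 / 18.4 = 1.45

n ≈ 1.45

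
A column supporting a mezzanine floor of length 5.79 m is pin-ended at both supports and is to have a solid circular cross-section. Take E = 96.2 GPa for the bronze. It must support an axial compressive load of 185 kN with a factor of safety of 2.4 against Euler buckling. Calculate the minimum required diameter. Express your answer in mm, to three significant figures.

d ≈ 134 mm

Required P_cr = n·P = 2.4 × 185 = 444.0 kN
L_e = K·L = 1 × 5.79 = 5.790 m
Required I = P_cr·L_e²/(π²E) = 4.440×10^5 × 5.790² / (π² × 9.62×10^10) = 1.568×10^-5 m⁴
I_req = 1.568×10^7 mm⁴
Solid circle: I = πd⁴/64  ⇒  d = (64I/π)^(1/4) = (64×1.568×10^7/π)^(1/4) = 134 mm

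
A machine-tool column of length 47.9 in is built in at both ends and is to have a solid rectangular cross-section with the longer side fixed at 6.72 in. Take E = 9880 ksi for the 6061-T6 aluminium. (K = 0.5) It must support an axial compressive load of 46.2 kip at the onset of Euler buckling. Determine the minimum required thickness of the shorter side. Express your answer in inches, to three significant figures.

L_e = K·L = 0.5 × 47.9 = 23.95 in
Required I = P_cr·L_e²/(π²E) = 4.620×10^4 × 23.95² / (π² × 9.88×10^6) = 0.2718 in⁴
Rectangle, weak axis: I_min = h·b³/12 with h = 6.72 in fixed  ⇒  b = (12I/h)^(1/3) = 0.786 in

b ≈ 0.786 in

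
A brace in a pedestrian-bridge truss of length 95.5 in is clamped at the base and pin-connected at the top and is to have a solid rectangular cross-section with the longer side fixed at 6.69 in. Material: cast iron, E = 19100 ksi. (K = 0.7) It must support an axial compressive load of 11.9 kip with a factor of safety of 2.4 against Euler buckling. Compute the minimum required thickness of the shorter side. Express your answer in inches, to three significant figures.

Required P_cr = n·P = 2.4 × 11.9 = 28.56 kip
L_e = K·L = 0.7 × 95.5 = 66.85 in
Required I = P_cr·L_e²/(π²E) = 2.856×10^4 × 66.85² / (π² × 1.91×10^7) = 0.6771 in⁴
Rectangle, weak axis: I_min = h·b³/12 with h = 6.69 in fixed  ⇒  b = (12I/h)^(1/3) = 1.07 in

b ≈ 1.07 in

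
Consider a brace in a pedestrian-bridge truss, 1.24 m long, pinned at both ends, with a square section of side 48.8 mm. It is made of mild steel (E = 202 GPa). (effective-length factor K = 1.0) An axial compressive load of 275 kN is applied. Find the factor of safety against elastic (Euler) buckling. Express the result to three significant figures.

n ≈ 2.23

I = a⁴/12 = 48.8⁴/12 = 4.726×10^5 mm⁴
I = 4.726×10^5 mm⁴ = 4.726×10^-7 m⁴
Effective length L_e = K·L = 1 × 1.24 = 1.240 m
P_cr = π²EI / L_e² = π² × 202×10⁹ × 4.726×10^-7 / 1.240² = 6.128×10^5 N
Factor of safety n = P_cr / P = 612.78 / 275 = 2.23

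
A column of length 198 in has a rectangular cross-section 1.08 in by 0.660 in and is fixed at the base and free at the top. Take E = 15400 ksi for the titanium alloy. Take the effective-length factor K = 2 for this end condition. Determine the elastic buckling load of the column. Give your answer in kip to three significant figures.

Buckling occurs about the weak axis: I_min = h·b³/12 with b = 0.660 in (the shorter side).
I_min = 1.08×0.660³/12 = 2.587×10^-2 in⁴
Effective length L_e = K·L = 2 × 198 = 396.0 in
P_cr = π²EI / L_e² = π² × 15400×10³ × 2.587×10^-2 / 396.0² = 25.08 lb

P_cr ≈ 0.0251 kip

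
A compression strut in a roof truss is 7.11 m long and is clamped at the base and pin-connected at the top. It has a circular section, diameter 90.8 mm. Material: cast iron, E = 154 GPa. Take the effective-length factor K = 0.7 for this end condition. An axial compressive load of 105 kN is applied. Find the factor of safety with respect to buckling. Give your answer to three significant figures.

I = πd⁴/64 = π×90.8⁴/64 = 3.337×10^6 mm⁴
I = 3.337×10^6 mm⁴ = 3.337×10^-6 m⁴
Effective length L_e = K·L = 0.7 × 7.11 = 4.977 m
P_cr = π²EI / L_e² = π² × 154×10⁹ × 3.337×10^-6 / 4.977² = 2.047×10^5 N
Factor of safety n = P_cr / P = 204.74 / 105 = 1.95

n ≈ 1.95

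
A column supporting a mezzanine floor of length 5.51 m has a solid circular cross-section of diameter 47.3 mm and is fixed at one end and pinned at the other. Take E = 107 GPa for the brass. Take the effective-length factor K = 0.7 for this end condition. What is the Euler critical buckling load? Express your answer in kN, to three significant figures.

P_cr ≈ 17.4 kN

I = πd⁴/64 = π×47.3⁴/64 = 2.457×10^5 mm⁴
I = 2.457×10^5 mm⁴ = 2.457×10^-7 m⁴
Effective length L_e = K·L = 0.7 × 5.51 = 3.857 m
P_cr = π²EI / L_e² = π² × 107×10⁹ × 2.457×10^-7 / 3.857² = 1.744×10^4 N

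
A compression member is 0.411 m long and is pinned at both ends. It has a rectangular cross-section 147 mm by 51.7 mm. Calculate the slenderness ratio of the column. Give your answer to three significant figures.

For a rectangle r_min = b/√12 = 51.7/√12 = 14.92 mm
L_e = K·L = 1 × 0.411 m = 0.4110 m = 411.00 mm
λ = L_e / r_min = 411.00 / 14.92 = 27.5

λ ≈ 27.5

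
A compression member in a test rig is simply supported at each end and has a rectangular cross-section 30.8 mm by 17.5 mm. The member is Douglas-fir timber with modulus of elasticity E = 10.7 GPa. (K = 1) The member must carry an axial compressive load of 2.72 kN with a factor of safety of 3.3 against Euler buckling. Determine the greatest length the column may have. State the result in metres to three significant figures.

L_max ≈ 0.402 m

Buckling occurs about the weak axis: I_min = h·b³/12 with b = 17.5 mm (the shorter side).
I_min = 30.8×17.5³/12 = 1.376×10^4 mm⁴
I = 1.376×10^-8 m⁴
Required critical load P_cr = n·P = 3.3 × 2.72 = 8.976 kN = 8.976×10^3 N
From P_cr = π²EI/(K·L)²:  L = (1/K)·√(π²EI/P_cr) = (1/1)·√(π²×1.07×10^10×1.376×10^-8/8.976×10^3)
L = 0.402 m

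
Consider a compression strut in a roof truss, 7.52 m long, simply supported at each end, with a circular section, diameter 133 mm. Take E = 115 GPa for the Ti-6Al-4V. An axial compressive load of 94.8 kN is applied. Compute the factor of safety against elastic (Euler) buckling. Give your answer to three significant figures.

n ≈ 3.25

I = πd⁴/64 = π×133⁴/64 = 1.536×10^7 mm⁴
I = 1.536×10^7 mm⁴ = 1.536×10^-5 m⁴
Effective length L_e = K·L = 1 × 7.52 = 7.520 m
P_cr = π²EI / L_e² = π² × 115×10⁹ × 1.536×10^-5 / 7.520² = 3.083×10^5 N
Factor of safety n = P_cr / P = 308.28 / 94.8 = 3.25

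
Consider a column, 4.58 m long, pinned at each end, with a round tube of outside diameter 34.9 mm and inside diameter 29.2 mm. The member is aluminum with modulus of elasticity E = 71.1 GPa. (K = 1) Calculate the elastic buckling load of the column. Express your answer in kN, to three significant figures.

d_o = 34.9 mm, d_i = 29.2 mm
I = π(d_o⁴ − d_i⁴)/64 = π(34.9⁴ − 29.20⁴)/64 = 3.714×10^4 mm⁴
I = 3.714×10^4 mm⁴ = 3.714×10^-8 m⁴
Effective length L_e = K·L = 1 × 4.58 = 4.580 m
P_cr = π²EI / L_e² = π² × 71.1×10⁹ × 3.714×10^-8 / 4.580² = 1.242×10^3 N

P_cr ≈ 1.24 kN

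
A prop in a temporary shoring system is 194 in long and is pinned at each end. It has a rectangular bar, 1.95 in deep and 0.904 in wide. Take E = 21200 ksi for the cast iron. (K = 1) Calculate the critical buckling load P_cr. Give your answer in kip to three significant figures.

Buckling occurs about the weak axis: I_min = h·b³/12 with b = 0.904 in (the shorter side).
I_min = 1.95×0.904³/12 = 0.1200 in⁴
Effective length L_e = K·L = 1 × 194 = 194.0 in
P_cr = π²EI / L_e² = π² × 21200×10³ × 0.1200 / 194.0² = 667.4 lb

P_cr ≈ 0.667 kip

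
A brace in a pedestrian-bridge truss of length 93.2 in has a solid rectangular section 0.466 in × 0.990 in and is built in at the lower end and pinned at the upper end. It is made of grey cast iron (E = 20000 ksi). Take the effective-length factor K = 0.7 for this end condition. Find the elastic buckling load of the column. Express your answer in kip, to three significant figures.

Buckling occurs about the weak axis: I_min = h·b³/12 with b = 0.466 in (the shorter side).
I_min = 0.990×0.466³/12 = 8.349×10^-3 in⁴
Effective length L_e = K·L = 0.7 × 93.2 = 65.24 in
P_cr = π²EI / L_e² = π² × 20000×10³ × 8.349×10^-3 / 65.24² = 387.2 lb

P_cr ≈ 0.387 kip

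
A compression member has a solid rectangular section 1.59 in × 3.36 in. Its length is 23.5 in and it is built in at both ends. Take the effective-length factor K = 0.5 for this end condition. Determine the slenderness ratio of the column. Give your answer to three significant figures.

λ ≈ 25.6

Buckling occurs about the weak axis: I_min = h·b³/12 with b = 1.59 in (the shorter side).
I_min = 3.36×1.59³/12 = 1.126 in⁴
A = 5.342 in²;  r_min = √(I/A) = √(1.126/5.342) = 0.4590 in
L_e = K·L = 0.5 × 23.5 = 11.75 in
λ = L_e / r_min = 11.750 / 0.4590 = 25.6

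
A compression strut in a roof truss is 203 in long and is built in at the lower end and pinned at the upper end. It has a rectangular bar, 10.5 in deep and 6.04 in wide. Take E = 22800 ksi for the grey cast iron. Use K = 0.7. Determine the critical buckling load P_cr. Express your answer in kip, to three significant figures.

Buckling occurs about the weak axis: I_min = h·b³/12 with b = 6.04 in (the shorter side).
I_min = 10.5×6.04³/12 = 192.8 in⁴
Effective length L_e = K·L = 0.7 × 203 = 142.1 in
P_cr = π²EI / L_e² = π² × 22800×10³ × 192.8 / 142.1² = 2.149×10^6 lb

P_cr ≈ 2150 kip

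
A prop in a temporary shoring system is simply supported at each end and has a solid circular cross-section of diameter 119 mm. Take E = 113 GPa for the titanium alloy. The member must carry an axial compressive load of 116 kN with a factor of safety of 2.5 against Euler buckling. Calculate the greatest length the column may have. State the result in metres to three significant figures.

I = πd⁴/64 = π×119⁴/64 = 9.844×10^6 mm⁴
I = 9.844×10^-6 m⁴
Required critical load P_cr = n·P = 2.5 × 116 = 290.0 kN = 2.900×10^5 N
From P_cr = π²EI/(K·L)²:  L = (1/K)·√(π²EI/P_cr) = (1/1)·√(π²×1.13×10^11×9.844×10^-6/2.900×10^5)
L = 6.15 m

L_max ≈ 6.15 m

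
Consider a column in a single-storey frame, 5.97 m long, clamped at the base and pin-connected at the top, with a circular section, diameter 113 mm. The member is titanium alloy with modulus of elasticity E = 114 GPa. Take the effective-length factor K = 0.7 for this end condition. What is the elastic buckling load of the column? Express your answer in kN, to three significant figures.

P_cr ≈ 516 kN

I = πd⁴/64 = π×113⁴/64 = 8.004×10^6 mm⁴
I = 8.004×10^6 mm⁴ = 8.004×10^-6 m⁴
Effective length L_e = K·L = 0.7 × 5.97 = 4.179 m
P_cr = π²EI / L_e² = π² × 114×10⁹ × 8.004×10^-6 / 4.179² = 5.156×10^5 N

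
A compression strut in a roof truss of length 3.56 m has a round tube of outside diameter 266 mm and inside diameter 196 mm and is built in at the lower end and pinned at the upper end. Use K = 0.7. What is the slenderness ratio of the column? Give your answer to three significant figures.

λ ≈ 30.2

d_o = 266 mm, d_i = 196 mm
I = π(d_o⁴ − d_i⁴)/64 = π(266⁴ − 196.0⁴)/64 = 1.733×10^8 mm⁴
A = 2.540×10^4 mm²;  r_min = √(I/A) = √(1.733×10^8/2.540×10^4) = 82.60 mm
L_e = K·L = 0.7 × 3.56 m = 2.492 m = 2492.0 mm
λ = L_e / r_min = 2492.0 / 82.60 = 30.2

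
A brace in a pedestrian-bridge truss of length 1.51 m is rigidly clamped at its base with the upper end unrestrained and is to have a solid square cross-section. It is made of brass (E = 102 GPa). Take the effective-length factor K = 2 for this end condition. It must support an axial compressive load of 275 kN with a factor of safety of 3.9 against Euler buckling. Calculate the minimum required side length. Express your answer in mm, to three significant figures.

Required P_cr = n·P = 3.9 × 275 = 1072 kN
L_e = K·L = 2 × 1.51 = 3.020 m
Required I = P_cr·L_e²/(π²E) = 1.073×10^6 × 3.020² / (π² × 1.02×10^11) = 9.717×10^-6 m⁴
I_req = 9.717×10^6 mm⁴
Solid square: I = a⁴/12  ⇒  a = (12I)^(1/4) = (12×9.717×10^6)^(1/4) = 104 mm

a ≈ 104 mm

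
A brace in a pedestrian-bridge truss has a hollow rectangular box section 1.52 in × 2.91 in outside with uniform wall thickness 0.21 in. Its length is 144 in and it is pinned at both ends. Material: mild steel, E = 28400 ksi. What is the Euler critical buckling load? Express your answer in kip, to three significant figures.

P_cr ≈ 7.78 kip

Inner dimensions: h_i = 2.91 − 2×0.21 = 2.490 in, b_i = 1.52 − 2×0.21 = 1.100 in
Weak-axis I_min = (h_o·b_o³ − h_i·b_i³)/12 with b_o = 1.52, b_i = 1.100 in (shorter outer/inner sides).
I_min = (2.91×1.52³ − 2.490×1.100³)/12 = 0.5754 in⁴
Effective length L_e = K·L = 1 × 144 = 144.0 in
P_cr = π²EI / L_e² = π² × 28400×10³ × 0.5754 / 144.0² = 7.778×10^3 lb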